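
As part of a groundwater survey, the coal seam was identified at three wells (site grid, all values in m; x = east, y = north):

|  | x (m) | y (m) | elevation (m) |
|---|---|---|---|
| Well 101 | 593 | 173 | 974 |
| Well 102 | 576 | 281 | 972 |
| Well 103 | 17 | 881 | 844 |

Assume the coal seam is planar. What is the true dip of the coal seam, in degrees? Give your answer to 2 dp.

Let the plane be z = a·x + b·y + c.
Well 102−Well 101: −17a + 108b = −2;  Well 103−Well 101: −576a + 708b = −130.
Solving gives a = 0.25161, b = 0.02109.
Gradient magnitude |∇z| = √(a² + b²) = √(0.06331 + 0.00044) = 0.25250.
True dip = arctan(0.25250) = 14.17°, dipping toward W (azimuth ≈ 265°).

14.17°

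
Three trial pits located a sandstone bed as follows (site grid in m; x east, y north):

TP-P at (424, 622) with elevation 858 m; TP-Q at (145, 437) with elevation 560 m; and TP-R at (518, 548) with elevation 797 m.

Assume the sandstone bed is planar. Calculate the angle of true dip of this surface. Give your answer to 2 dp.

Two edge vectors: TP-P→TP-Q = (-279, -185, -298), TP-P→TP-R = (94, -74, -61).
Normal n = (TP-P→TP-Q) × (TP-P→TP-R) = (-10767, -45031, 38036).
So ∂z/∂x = −n_x/n_z = 0.28307 and ∂z/∂y = −n_y/n_z = 1.18390.
Gradient magnitude |∇z| = √(a² + b²) = √(0.08013 + 1.40163) = 1.21728.
True dip = arctan(1.21728) = 50.60°, dipping toward SSW (azimuth ≈ 193°).

50.60°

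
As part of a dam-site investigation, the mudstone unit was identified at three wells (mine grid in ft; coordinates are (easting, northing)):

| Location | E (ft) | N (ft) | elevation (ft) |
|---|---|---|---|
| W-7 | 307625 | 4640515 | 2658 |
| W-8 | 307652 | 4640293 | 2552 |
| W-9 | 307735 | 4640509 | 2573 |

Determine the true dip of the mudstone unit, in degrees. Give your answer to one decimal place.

Let the plane be z = a·E + b·N + c.
W-8−W-7: 27a − 222b = −106;  W-9−W-7: 110a − 6b = −85.
Solving gives a = −0.75167, b = 0.38606.
Gradient magnitude |∇z| = √(a² + b²) = √(0.56501 + 0.14904) = 0.84501.
True dip = arctan(0.84501) = 40.2°, dipping toward ESE (azimuth ≈ 117°).

40.2°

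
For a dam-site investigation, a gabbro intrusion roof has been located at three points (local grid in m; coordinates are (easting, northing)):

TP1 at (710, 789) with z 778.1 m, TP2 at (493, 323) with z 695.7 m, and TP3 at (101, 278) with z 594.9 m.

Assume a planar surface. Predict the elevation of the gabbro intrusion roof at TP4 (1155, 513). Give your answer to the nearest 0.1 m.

872.8 m

Let the plane be z = a·E + b·N + c.
TP2−TP1: −217a − 466b = −82.4;  TP3−TP1: −609a − 511b = −183.2.
Solving gives a = 0.250220, b = 0.060305.
Then c = 778.1 − a·710 − b·789 = 552.86.
At (1155, 513): z = 289.0 + 30.9 + 552.86 = 872.8 m.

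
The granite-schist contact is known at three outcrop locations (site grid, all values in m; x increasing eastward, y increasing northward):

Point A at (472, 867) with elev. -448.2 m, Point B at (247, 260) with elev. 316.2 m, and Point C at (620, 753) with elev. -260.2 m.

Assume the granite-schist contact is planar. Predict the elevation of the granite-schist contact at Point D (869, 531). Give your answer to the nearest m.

97 m

Two edge vectors: Point A→Point B = (-225, -607, 764.4), Point A→Point C = (148, -114, 188).
Normal n = (Point A→Point B) × (Point A→Point C) = (-26974.4, 155431.2, 115486).
So ∂z/∂x = −n_x/n_z = 0.23357 and ∂z/∂y = −n_y/n_z = −1.34589.
Intercept c from Point A: -448.2 − 110.25 + 1166.88 = 608.44.
At (869, 531): z = 203.0 − 714.7 + 608.44 = 96.7 m.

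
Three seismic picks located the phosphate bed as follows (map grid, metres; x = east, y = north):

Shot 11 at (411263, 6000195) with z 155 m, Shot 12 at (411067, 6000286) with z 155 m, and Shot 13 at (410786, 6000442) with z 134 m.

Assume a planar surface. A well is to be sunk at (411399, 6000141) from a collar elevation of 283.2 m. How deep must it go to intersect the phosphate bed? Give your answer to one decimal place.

135.7 m

Two edge vectors: Shot 11→Shot 12 = (-196, 91, 0), Shot 11→Shot 13 = (-477, 247, -21).
Normal n = (Shot 11→Shot 12) × (Shot 11→Shot 13) = (-1911, -4116, -5005).
So ∂z/∂x = −n_x/n_z = −0.381818182 and ∂z/∂y = −n_y/n_z = −0.822377622.
Intercept c from Shot 11: 155 + 157027.69 + 4934426.10 = 5091608.79.
At (411399, 6000141): z_contact = −157079.62 − 4934381.69 + 5091608.79 = 147.48 m.
Depth below ground = 283.2 − 147.48 = 135.7 m.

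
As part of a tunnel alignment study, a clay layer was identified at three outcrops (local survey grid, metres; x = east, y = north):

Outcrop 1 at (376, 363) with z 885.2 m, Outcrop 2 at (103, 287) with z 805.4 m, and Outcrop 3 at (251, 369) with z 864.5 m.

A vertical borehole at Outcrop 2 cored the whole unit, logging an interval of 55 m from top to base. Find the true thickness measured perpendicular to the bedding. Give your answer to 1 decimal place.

Let the plane be z = a·x + b·y + c.
Outcrop 2−Outcrop 1: −273a − 76b = −79.8;  Outcrop 3−Outcrop 1: −125a + 6b = −20.7.
Solving gives a = 0.18423, b = 0.38821.
|∇z| = √(a²+b²) = 0.42971, so dip δ = arctan(0.42971) = 23.25°.
True thickness = vertical thickness × cos δ = 55 × cos 23.25° = 50.5 m.

50.5 m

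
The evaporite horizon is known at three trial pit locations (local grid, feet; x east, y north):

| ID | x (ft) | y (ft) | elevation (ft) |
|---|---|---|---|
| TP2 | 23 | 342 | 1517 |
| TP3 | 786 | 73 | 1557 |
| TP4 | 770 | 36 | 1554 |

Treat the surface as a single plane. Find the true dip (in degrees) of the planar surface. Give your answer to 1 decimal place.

5.0°

Two edge vectors: TP2→TP3 = (763, -269, 40), TP2→TP4 = (747, -306, 37).
Normal n = (TP2→TP3) × (TP2→TP4) = (2287, 1649, -32535).
So ∂z/∂x = −n_x/n_z = 0.07029 and ∂z/∂y = −n_y/n_z = 0.05068.
Gradient magnitude |∇z| = √(a² + b²) = √(0.00494 + 0.00257) = 0.08666.
True dip = arctan(0.08666) = 5.0°, dipping toward SW (azimuth ≈ 234°).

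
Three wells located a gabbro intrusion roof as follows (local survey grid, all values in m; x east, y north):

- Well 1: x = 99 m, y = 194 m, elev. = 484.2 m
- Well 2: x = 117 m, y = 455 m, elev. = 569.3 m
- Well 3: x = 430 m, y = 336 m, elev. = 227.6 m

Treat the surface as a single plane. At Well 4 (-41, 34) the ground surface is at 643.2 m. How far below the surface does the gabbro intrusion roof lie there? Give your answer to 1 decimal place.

89.6 m

Let the plane be z = a·x + b·y + c.
Well 2−Well 1: 18a + 261b = 85.1;  Well 3−Well 1: 331a + 142b = −256.6.
Solving gives a = −0.94300, b = 0.39109.
Then c = 484.2 − a·99 − b·194 = 501.69.
At (-41, 34): z_contact = 38.66 + 13.30 + 501.69 = 553.65 m.
Depth below ground = 643.2 − 553.65 = 89.6 m.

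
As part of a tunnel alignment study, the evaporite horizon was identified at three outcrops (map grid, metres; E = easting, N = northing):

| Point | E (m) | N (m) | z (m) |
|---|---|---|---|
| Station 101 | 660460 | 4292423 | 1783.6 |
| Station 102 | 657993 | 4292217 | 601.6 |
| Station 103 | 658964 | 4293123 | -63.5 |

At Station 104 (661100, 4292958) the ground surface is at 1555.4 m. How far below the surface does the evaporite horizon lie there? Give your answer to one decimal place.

Two edge vectors: Station 101→Station 102 = (-2467, -206, -1182), Station 101→Station 103 = (-1496, 700, -1847.1).
Normal n = (Station 101→Station 102) × (Station 101→Station 103) = (1207902.6, -2788523.7, -2035076).
So ∂z/∂E = −n_x/n_z = 0.593541765 and ∂z/∂N = −n_y/n_z = −1.370230743.
Intercept c from Station 101: 1783.6 − 392010.59 + 5881609.96 = 5491382.96.
At (661100, 4292958): z_contact = 392390.46 − 5882343.03 + 5491382.96 = 1430.39 m.
Depth below ground = 1555.4 − 1430.39 = 125.0 m.

125.0 m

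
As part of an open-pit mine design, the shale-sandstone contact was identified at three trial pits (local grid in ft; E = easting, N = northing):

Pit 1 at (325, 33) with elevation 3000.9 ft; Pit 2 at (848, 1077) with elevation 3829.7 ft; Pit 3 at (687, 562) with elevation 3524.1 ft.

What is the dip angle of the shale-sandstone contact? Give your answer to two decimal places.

Two edge vectors: Pit 1→Pit 2 = (523, 1044, 828.8), Pit 1→Pit 3 = (362, 529, 523.2).
Normal n = (Pit 1→Pit 2) × (Pit 1→Pit 3) = (107785.6, 26392, -101261).
So ∂z/∂E = −n_x/n_z = 1.06443 and ∂z/∂N = −n_y/n_z = 0.26063.
Gradient magnitude |∇z| = √(a² + b²) = √(1.13302 + 0.06793) = 1.09588.
True dip = arctan(1.09588) = 47.62°, dipping toward WSW (azimuth ≈ 256°).

47.62°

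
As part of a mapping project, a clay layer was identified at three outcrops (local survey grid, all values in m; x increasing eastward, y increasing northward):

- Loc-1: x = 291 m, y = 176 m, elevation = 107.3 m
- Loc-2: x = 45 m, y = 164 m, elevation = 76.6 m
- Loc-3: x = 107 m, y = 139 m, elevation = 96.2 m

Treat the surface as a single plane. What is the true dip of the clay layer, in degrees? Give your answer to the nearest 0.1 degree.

24.1°

Two edge vectors: Loc-1→Loc-2 = (-246, -12, -30.7), Loc-1→Loc-3 = (-184, -37, -11.1).
Normal n = (Loc-1→Loc-2) × (Loc-1→Loc-3) = (-1002.7, 2918.2, 6894).
So ∂z/∂x = −n_x/n_z = 0.14545 and ∂z/∂y = −n_y/n_z = −0.42330.
Gradient magnitude |∇z| = √(a² + b²) = √(0.02115 + 0.17918) = 0.44759.
True dip = arctan(0.44759) = 24.1°, dipping toward NNW (azimuth ≈ 341°).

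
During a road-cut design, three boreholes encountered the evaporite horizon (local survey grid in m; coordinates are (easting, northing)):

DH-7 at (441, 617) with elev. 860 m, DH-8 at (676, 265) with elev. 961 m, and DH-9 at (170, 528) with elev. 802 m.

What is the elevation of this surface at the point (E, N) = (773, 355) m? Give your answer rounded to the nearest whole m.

Let the plane be z = a·E + b·N + c.
DH-8−DH-7: 235a − 352b = 101;  DH-9−DH-7: −271a − 89b = −58.
Solving gives a = 0.25282, b = −0.11814.
Then c = 860 − a·441 − b·617 = 821.40.
At (773, 355): z = 195.4 − 41.9 + 821.40 = 974.9 m.

975 m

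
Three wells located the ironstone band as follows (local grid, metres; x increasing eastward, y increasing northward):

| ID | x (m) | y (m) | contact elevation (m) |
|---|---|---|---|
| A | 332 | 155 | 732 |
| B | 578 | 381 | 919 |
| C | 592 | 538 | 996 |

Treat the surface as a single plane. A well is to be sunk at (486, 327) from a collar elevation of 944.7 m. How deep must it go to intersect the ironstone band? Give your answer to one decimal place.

Let the plane be z = a·x + b·y + c.
B−A: 246a + 226b = 187;  C−A: 260a + 383b = 264.
Solving gives a = 0.33722, b = 0.46038.
Then c = 732 − a·332 − b·155 = 548.69.
At (486, 327): z_contact = 163.89 + 150.54 + 548.69 = 863.12 m.
Depth below ground = 944.7 − 863.12 = 81.6 m.

81.6 m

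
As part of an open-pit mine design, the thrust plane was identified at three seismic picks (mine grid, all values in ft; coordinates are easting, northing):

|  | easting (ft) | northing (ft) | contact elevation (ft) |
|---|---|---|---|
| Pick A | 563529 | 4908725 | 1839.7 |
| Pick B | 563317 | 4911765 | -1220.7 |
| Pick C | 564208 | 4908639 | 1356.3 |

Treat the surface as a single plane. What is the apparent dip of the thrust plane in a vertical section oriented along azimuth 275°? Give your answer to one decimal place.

Let the plane be z = a·easting + b·northing + c.
Pick B−Pick A: −212a + 3040b = −3060.4;  Pick C−Pick A: 679a − 86b = −483.4.
Solving gives a = −0.84692, b = −1.06577.
Unit vector along 275° is (sin 275°, cos 275°) = (-0.9962, 0.0872).
Slope in that direction = a·(-0.9962) + b·(0.0872) = 0.75081.
Apparent dip = arctan|0.75081| = 36.9° (true dip is 53.7°, so apparent ≤ true as expected).

36.9°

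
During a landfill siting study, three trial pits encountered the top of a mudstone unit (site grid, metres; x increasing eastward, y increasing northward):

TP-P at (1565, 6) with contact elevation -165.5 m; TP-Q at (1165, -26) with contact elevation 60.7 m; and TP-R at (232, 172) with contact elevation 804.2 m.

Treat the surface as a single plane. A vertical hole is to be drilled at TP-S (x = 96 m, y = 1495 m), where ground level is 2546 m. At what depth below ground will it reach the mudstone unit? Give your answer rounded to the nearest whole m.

609 m

Let the plane be z = a·x + b·y + c.
TP-Q−TP-P: −400a − 32b = 226.2;  TP-R−TP-P: −1333a + 166b = 969.7.
Solving gives a = −0.62885, b = 0.79184.
Then c = -165.5 − a·1565 − b·6 = 813.90.
At (96, 1495): z_contact = −60.4 + 1183.8 + 813.90 = 1937.3 m.
Depth below ground = 2546 − 1937.3 = 609 m.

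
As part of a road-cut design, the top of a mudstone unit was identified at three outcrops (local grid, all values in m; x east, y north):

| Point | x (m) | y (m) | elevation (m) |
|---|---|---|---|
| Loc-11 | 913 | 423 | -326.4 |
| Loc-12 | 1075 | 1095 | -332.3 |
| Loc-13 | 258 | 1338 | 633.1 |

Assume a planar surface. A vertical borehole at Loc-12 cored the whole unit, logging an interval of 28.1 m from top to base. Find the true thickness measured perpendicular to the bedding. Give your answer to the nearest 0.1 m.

18.6 m

Two edge vectors: Loc-11→Loc-12 = (162, 672, -5.9), Loc-11→Loc-13 = (-655, 915, 959.5).
Normal n = (Loc-11→Loc-12) × (Loc-11→Loc-13) = (650182.5, -151574.5, 588390).
So ∂z/∂x = −n_x/n_z = −1.10502 and ∂z/∂y = −n_y/n_z = 0.25761.
|∇z| = √(a²+b²) = 1.13465, so dip δ = arctan(1.13465) = 48.61°.
True thickness = vertical thickness × cos δ = 28.1 × cos 48.61° = 18.6 m.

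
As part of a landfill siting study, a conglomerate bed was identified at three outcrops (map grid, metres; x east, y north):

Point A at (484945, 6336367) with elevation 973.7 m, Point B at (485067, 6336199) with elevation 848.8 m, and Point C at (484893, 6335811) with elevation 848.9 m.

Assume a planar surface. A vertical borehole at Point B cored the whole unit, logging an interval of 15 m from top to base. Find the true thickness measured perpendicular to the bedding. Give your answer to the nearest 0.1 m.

12.3 m

Let the plane be z = a·x + b·y + c.
Point B−Point A: 122a − 168b = −124.9;  Point C−Point A: −52a − 556b = −124.8.
Solving gives a = −0.63314, b = 0.28367.
|∇z| = √(a²+b²) = 0.69378, so dip δ = arctan(0.69378) = 34.75°.
True thickness = vertical thickness × cos δ = 15 × cos 34.75° = 12.3 m.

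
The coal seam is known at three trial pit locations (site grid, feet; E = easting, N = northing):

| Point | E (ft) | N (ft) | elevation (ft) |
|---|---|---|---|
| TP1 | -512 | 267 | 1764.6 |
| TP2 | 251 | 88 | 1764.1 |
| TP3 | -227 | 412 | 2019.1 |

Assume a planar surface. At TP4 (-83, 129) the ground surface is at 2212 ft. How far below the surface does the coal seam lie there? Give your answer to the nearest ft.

Let the plane be z = a·E + b·N + c.
TP2−TP1: 763a − 179b = −0.5;  TP3−TP1: 285a + 145b = 254.5.
Solving gives a = 0.28137, b = 1.20214.
Then c = 1764.6 − a·-512 − b·267 = 1587.69.
At (-83, 129): z_contact = −23.4 + 155.1 + 1587.69 = 1719.4 ft.
Depth below ground = 2212 − 1719.4 = 493 ft.

493 ft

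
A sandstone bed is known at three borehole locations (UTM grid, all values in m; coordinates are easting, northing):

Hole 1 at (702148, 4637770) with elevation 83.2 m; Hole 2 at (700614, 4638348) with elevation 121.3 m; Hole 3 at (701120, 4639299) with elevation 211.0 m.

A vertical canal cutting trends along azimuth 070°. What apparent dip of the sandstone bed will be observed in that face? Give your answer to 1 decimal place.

Let the plane be z = a·easting + b·northing + c.
Hole 2−Hole 1: −1534a + 578b = 38.1;  Hole 3−Hole 1: −1028a + 1529b = 127.8.
Solving gives a = 0.00892, b = 0.08958.
Unit vector along 070° is (sin 70°, cos 70°) = (0.9397, 0.3420).
Slope in that direction = a·(0.9397) + b·(0.3420) = 0.03902.
Apparent dip = arctan|0.03902| = 2.2° (true dip is 5.1°, so apparent ≤ true as expected).

2.2°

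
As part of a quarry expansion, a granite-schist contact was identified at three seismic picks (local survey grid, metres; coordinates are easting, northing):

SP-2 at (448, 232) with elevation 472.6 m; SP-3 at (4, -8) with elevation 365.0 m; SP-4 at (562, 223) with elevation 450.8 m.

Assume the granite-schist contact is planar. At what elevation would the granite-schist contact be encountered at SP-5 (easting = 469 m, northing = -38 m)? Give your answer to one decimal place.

280.8 m

Two edge vectors: SP-2→SP-3 = (-444, -240, -107.6), SP-2→SP-4 = (114, -9, -21.8).
Normal n = (SP-2→SP-3) × (SP-2→SP-4) = (4263.6, -21945.6, 31356).
So ∂z/∂easting = −n_x/n_z = −0.13597 and ∂z/∂northing = −n_y/n_z = 0.69989.
Intercept c from SP-2: 472.6 + 60.92 − 162.37 = 371.14.
At (469, -38): z = −63.8 − 26.6 + 371.14 = 280.8 m.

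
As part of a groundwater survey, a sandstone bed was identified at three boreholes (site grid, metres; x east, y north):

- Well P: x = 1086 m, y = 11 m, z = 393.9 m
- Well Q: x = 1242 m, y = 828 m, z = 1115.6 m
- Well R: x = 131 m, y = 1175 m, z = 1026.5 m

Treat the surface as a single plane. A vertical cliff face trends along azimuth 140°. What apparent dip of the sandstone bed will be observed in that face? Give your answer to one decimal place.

Two edge vectors: Well P→Well Q = (156, 817, 721.7), Well P→Well R = (-955, 1164, 632.6).
Normal n = (Well P→Well Q) × (Well P→Well R) = (-323224.6, -787909.1, 961819).
So ∂z/∂x = −n_x/n_z = 0.33606 and ∂z/∂y = −n_y/n_z = 0.81919.
Unit vector along 140° is (sin 140°, cos 140°) = (0.6428, -0.7660).
Slope in that direction = a·(0.6428) + b·(-0.7660) = −0.41152.
Apparent dip = arctan|0.41152| = 22.4° (true dip is 41.5°, so apparent ≤ true as expected).

22.4°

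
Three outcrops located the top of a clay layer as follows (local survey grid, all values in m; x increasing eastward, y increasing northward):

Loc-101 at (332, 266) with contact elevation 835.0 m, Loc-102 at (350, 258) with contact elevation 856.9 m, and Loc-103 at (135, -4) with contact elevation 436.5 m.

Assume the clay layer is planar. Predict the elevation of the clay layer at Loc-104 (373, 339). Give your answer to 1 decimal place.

925.4 m

Two edge vectors: Loc-101→Loc-102 = (18, -8, 21.9), Loc-101→Loc-103 = (-197, -270, -398.5).
Normal n = (Loc-101→Loc-102) × (Loc-101→Loc-103) = (9101, 2858.7, -6436).
So ∂z/∂x = −n_x/n_z = 1.41408 and ∂z/∂y = −n_y/n_z = 0.44417.
Intercept c from Loc-101: 835 − 469.47 − 118.15 = 247.38.
At (373, 339): z = 527.5 + 150.6 + 247.38 = 925.4 m.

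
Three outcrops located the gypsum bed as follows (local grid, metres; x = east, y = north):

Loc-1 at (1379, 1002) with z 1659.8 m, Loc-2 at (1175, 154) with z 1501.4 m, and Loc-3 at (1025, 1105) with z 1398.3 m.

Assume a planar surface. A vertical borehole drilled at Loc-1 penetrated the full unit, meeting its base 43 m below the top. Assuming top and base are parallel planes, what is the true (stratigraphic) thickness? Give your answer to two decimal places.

34.55 m

Two edge vectors: Loc-1→Loc-2 = (-204, -848, -158.4), Loc-1→Loc-3 = (-354, 103, -261.5).
Normal n = (Loc-1→Loc-2) × (Loc-1→Loc-3) = (238067.2, 2727.6, -321204).
So ∂z/∂x = −n_x/n_z = 0.74117 and ∂z/∂y = −n_y/n_z = 0.00849.
|∇z| = √(a²+b²) = 0.74122, so dip δ = arctan(0.74122) = 36.55°.
True thickness = vertical thickness × cos δ = 43 × cos 36.55° = 34.55 m.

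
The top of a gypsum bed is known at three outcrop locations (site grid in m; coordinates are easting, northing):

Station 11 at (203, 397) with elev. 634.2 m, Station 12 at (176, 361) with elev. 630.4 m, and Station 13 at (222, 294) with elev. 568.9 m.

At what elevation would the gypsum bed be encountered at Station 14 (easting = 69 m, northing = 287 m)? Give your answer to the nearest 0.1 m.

Let the plane be z = a·easting + b·northing + c.
Station 12−Station 11: −27a − 36b = −3.8;  Station 13−Station 11: 19a − 103b = −65.3.
Solving gives a = −0.56548, b = 0.52967.
Then c = 634.2 − a·203 − b·397 = 538.71.
At (69, 287): z = −39.0 + 152.0 + 538.71 = 651.7 m.

651.7 m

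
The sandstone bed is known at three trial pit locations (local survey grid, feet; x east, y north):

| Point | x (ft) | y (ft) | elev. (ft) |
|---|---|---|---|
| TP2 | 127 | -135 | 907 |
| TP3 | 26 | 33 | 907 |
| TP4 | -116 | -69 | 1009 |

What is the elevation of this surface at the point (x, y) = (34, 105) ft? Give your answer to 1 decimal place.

881.3 ft

Two edge vectors: TP2→TP3 = (-101, 168, 0), TP2→TP4 = (-243, 66, 102).
Normal n = (TP2→TP3) × (TP2→TP4) = (17136, 10302, 34158).
So ∂z/∂x = −n_x/n_z = −0.50167 and ∂z/∂y = −n_y/n_z = −0.30160.
Intercept c from TP2: 907 + 63.71 − 40.72 = 930.00.
At (34, 105): z = −17.1 − 31.7 + 930.00 = 881.3 ft.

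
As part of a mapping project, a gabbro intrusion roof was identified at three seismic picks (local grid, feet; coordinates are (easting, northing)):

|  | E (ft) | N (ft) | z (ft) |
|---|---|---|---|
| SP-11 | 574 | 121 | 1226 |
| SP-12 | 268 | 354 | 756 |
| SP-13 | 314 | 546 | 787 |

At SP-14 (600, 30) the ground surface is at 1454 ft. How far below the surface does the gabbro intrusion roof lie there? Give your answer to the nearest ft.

Two edge vectors: SP-11→SP-12 = (-306, 233, -470), SP-11→SP-13 = (-260, 425, -439).
Normal n = (SP-11→SP-12) × (SP-11→SP-13) = (97463, -12134, -69470).
So ∂z/∂E = −n_x/n_z = 1.40295 and ∂z/∂N = −n_y/n_z = −0.17467.
Intercept c from SP-11: 1226 − 805.29 + 21.13 = 441.84.
At (600, 30): z_contact = 841.8 − 5.2 + 441.84 = 1278.4 ft.
Depth below ground = 1454 − 1278.4 = 176 ft.

176 ft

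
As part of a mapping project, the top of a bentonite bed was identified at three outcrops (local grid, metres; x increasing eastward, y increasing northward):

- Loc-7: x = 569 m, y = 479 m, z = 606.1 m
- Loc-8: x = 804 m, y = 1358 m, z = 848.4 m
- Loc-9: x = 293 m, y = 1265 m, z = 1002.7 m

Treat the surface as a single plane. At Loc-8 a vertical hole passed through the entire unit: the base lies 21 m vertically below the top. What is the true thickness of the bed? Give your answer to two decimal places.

18.58 m

Let the plane be z = a·x + b·y + c.
Loc-8−Loc-7: 235a + 879b = 242.3;  Loc-9−Loc-7: −276a + 786b = 396.6.
Solving gives a = −0.37013, b = 0.37461.
|∇z| = √(a²+b²) = 0.52662, so dip δ = arctan(0.52662) = 27.77°.
True thickness = vertical thickness × cos δ = 21 × cos 27.77° = 18.58 m.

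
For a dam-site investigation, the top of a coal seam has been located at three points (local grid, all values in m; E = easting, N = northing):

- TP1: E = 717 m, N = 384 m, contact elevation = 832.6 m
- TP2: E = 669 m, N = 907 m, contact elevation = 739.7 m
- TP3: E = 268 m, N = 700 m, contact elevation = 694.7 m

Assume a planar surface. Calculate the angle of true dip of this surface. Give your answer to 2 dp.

Two edge vectors: TP1→TP2 = (-48, 523, -92.9), TP1→TP3 = (-449, 316, -137.9).
Normal n = (TP1→TP2) × (TP1→TP3) = (-42765.3, 35092.9, 219659).
So ∂z/∂E = −n_x/n_z = 0.19469 and ∂z/∂N = −n_y/n_z = −0.15976.
Gradient magnitude |∇z| = √(a² + b²) = √(0.03790 + 0.02552) = 0.25185.
True dip = arctan(0.25185) = 14.14°, dipping toward NW (azimuth ≈ 309°).

14.14°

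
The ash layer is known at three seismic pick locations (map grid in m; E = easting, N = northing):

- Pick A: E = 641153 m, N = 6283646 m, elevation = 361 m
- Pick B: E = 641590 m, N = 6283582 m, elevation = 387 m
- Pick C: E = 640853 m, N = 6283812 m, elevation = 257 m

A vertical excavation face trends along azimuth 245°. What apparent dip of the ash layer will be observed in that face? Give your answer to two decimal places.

Let the plane be z = a·E + b·N + c.
Pick B−Pick A: 437a − 64b = 26;  Pick C−Pick A: −300a + 166b = −104.
Solving gives a = −0.04387, b = −0.70579.
Unit vector along 245° is (sin 245°, cos 245°) = (-0.9063, -0.4226).
Slope in that direction = a·(-0.9063) + b·(-0.4226) = 0.33804.
Apparent dip = arctan|0.33804| = 18.68° (true dip is 35.3°, so apparent ≤ true as expected).

18.68°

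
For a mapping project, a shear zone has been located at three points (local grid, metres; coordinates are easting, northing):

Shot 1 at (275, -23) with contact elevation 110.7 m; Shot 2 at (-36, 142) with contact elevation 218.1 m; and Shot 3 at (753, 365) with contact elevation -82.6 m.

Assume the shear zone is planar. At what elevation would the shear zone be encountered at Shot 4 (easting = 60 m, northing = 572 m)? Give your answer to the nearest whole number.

164 m

Let the plane be z = a·easting + b·northing + c.
Shot 2−Shot 1: −311a + 165b = 107.4;  Shot 3−Shot 1: 478a + 388b = −193.3.
Solving gives a = −0.36868, b = −0.04400.
Then c = 110.7 − a·275 − b·-23 = 211.08.
At (60, 572): z = −22.1 − 25.2 + 211.08 = 163.8 m.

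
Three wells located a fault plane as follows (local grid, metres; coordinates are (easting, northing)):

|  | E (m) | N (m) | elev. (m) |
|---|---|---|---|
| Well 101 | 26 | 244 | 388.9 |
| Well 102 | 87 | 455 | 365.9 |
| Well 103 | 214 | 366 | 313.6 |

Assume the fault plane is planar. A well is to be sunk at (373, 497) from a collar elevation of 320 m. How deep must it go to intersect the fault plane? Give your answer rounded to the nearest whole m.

70 m

Let the plane be z = a·E + b·N + c.
Well 102−Well 101: 61a + 211b = −23;  Well 103−Well 101: 188a + 122b = −75.3.
Solving gives a = −0.40595, b = 0.00836.
Then c = 388.9 − a·26 − b·244 = 397.42.
At (373, 497): z_contact = −151.4 + 4.2 + 397.42 = 250.1 m.
Depth below ground = 320 − 250.1 = 70 m.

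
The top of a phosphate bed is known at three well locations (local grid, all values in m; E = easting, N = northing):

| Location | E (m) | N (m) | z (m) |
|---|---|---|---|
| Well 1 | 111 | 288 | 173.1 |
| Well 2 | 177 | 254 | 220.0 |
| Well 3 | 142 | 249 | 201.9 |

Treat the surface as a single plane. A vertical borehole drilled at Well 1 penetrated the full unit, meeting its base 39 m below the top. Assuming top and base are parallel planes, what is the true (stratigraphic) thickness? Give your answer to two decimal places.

Let the plane be z = a·E + b·N + c.
Well 2−Well 1: 66a − 34b = 46.9;  Well 3−Well 1: 31a − 39b = 28.8.
Solving gives a = 0.55914, b = −0.29401.
|∇z| = √(a²+b²) = 0.63173, so dip δ = arctan(0.63173) = 32.28°.
True thickness = vertical thickness × cos δ = 39 × cos 32.28° = 32.97 m.

32.97 m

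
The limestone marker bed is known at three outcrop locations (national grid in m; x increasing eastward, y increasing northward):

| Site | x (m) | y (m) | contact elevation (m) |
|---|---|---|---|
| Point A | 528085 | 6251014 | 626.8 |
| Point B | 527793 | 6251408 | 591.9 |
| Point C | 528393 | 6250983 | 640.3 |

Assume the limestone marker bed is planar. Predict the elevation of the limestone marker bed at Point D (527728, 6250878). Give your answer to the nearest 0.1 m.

621.6 m

Let the plane be z = a·x + b·y + c.
Point B−Point A: −292a + 394b = −34.9;  Point C−Point A: 308a − 31b = 13.5.
Solving gives a = 0.037730187, b = −0.060616207.
Then c = 626.8 − a·528085 − b·6251014 = 359614.81.
At (527728, 6250878): z = 19911.3 − 378904.5 + 359614.81 = 621.6 m.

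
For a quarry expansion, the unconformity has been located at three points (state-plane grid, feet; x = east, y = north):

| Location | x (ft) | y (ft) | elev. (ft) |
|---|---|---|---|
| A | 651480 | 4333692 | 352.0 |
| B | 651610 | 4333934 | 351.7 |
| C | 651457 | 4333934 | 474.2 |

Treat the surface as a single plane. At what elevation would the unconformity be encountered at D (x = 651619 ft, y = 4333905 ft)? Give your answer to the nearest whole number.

Let the plane be z = a·x + b·y + c.
B−A: 130a + 242b = −0.3;  C−A: −23a + 242b = 122.2.
Solving gives a = −0.80065359, b = 0.42886350.
Then c = 352 − a·651480 − b·4333692 = −1336600.52.
At (651619, 4333905): z = −521721.1 + 1858653.7 − 1336600.52 = 332.1 ft.

332 ft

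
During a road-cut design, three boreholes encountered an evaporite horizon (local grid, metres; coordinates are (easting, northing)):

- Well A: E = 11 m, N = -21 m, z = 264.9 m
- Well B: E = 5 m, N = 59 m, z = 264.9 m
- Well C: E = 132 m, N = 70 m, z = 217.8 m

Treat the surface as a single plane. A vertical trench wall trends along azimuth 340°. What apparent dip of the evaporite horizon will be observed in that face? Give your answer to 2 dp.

5.71°

Two edge vectors: Well A→Well B = (-6, 80, 0), Well A→Well C = (121, 91, -47.1).
Normal n = (Well A→Well B) × (Well A→Well C) = (-3768, -282.6, -10226).
So ∂z/∂E = −n_x/n_z = −0.36847 and ∂z/∂N = −n_y/n_z = −0.02764.
Unit vector along 340° is (sin 340°, cos 340°) = (-0.3420, 0.9397).
Slope in that direction = a·(-0.3420) + b·(0.9397) = 0.10006.
Apparent dip = arctan|0.10006| = 5.71° (true dip is 20.3°, so apparent ≤ true as expected).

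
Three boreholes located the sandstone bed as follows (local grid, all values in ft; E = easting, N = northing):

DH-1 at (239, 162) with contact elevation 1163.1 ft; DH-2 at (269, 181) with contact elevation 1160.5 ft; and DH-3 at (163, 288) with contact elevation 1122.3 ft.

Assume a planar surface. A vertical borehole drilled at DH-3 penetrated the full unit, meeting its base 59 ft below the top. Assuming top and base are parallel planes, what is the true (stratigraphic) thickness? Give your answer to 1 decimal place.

56.7 ft

Let the plane be z = a·E + b·N + c.
DH-2−DH-1: 30a + 19b = −2.6;  DH-3−DH-1: −76a + 126b = −40.8.
Solving gives a = 0.08568, b = −0.27213.
|∇z| = √(a²+b²) = 0.28530, so dip δ = arctan(0.28530) = 15.92°.
True thickness = vertical thickness × cos δ = 59 × cos 15.92° = 56.7 ft.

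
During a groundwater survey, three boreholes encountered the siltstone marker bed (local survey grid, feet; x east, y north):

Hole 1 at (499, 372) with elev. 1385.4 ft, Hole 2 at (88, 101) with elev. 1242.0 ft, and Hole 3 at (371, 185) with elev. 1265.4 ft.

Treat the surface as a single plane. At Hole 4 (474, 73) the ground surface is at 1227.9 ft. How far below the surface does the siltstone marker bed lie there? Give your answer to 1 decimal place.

Let the plane be z = a·x + b·y + c.
Hole 2−Hole 1: −411a − 271b = −143.4;  Hole 3−Hole 1: −128a − 187b = −120.
Solving gives a = −0.13527, b = 0.73430.
Then c = 1385.4 − a·499 − b·372 = 1179.74.
At (474, 73): z_contact = −64.12 + 53.60 + 1179.74 = 1169.23 ft.
Depth below ground = 1227.9 − 1169.23 = 58.7 ft.

58.7 ft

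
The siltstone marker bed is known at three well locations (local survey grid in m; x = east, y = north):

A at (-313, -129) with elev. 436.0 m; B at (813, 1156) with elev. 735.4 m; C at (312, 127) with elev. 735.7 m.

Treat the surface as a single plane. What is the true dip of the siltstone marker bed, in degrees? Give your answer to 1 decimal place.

33.7°

Two edge vectors: A→B = (1126, 1285, 299.4), A→C = (625, 256, 299.7).
Normal n = (A→B) × (A→C) = (308468.1, -150337.2, -514869).
So ∂z/∂x = −n_x/n_z = 0.59912 and ∂z/∂y = −n_y/n_z = −0.29199.
Gradient magnitude |∇z| = √(a² + b²) = √(0.35894 + 0.08526) = 0.66649.
True dip = arctan(0.66649) = 33.7°, dipping toward WNW (azimuth ≈ 296°).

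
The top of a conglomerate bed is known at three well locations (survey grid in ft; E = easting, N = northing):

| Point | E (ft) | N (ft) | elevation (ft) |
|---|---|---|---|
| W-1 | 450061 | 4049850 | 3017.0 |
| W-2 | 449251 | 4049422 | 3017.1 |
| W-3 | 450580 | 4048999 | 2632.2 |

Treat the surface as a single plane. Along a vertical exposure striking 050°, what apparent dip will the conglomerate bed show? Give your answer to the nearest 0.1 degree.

Let the plane be z = a·E + b·N + c.
W-2−W-1: −810a − 428b = 0.1;  W-3−W-1: 519a − 851b = −384.8.
Solving gives a = −0.18079, b = 0.34192.
Unit vector along 050° is (sin 50°, cos 50°) = (0.7660, 0.6428).
Slope in that direction = a·(0.7660) + b·(0.6428) = 0.08129.
Apparent dip = arctan|0.08129| = 4.6° (true dip is 21.1°, so apparent ≤ true as expected).

4.6°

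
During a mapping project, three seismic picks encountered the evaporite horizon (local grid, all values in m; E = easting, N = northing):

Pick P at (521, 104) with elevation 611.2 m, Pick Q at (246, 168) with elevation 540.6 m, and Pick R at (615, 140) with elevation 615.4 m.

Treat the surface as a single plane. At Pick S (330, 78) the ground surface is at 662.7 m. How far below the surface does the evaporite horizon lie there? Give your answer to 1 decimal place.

76.3 m

Two edge vectors: Pick P→Pick Q = (-275, 64, -70.6), Pick P→Pick R = (94, 36, 4.2).
Normal n = (Pick P→Pick Q) × (Pick P→Pick R) = (2810.4, -5481.4, -15916).
So ∂z/∂E = −n_x/n_z = 0.17658 and ∂z/∂N = −n_y/n_z = −0.34440.
Intercept c from Pick P: 611.2 − 92.00 + 35.82 = 555.02.
At (330, 78): z_contact = 58.27 − 26.86 + 555.02 = 586.43 m.
Depth below ground = 662.7 − 586.43 = 76.3 m.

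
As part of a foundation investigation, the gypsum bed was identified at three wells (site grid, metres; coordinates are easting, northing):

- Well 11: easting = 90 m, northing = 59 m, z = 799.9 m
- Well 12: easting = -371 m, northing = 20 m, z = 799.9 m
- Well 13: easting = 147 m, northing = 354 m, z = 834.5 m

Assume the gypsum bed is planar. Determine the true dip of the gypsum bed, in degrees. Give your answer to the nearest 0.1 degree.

Two edge vectors: Well 11→Well 12 = (-461, -39, 0), Well 11→Well 13 = (57, 295, 34.6).
Normal n = (Well 11→Well 12) × (Well 11→Well 13) = (-1349.4, 15950.6, -133772).
So ∂z/∂easting = −n_x/n_z = −0.01009 and ∂z/∂northing = −n_y/n_z = 0.11924.
Gradient magnitude |∇z| = √(a² + b²) = √(0.00010 + 0.01422) = 0.11966.
True dip = arctan(0.11966) = 6.8°, dipping toward S (azimuth ≈ 175°).

6.8°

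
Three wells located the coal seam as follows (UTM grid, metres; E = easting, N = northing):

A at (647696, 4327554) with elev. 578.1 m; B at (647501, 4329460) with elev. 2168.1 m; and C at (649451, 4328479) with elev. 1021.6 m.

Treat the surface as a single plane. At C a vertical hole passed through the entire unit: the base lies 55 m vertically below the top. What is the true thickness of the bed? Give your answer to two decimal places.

42.22 m

Let the plane be z = a·E + b·N + c.
B−A: −195a + 1906b = 1590;  C−A: 1755a + 925b = 443.5.
Solving gives a = −0.17741, b = 0.81606.
|∇z| = √(a²+b²) = 0.83512, so dip δ = arctan(0.83512) = 39.87°.
True thickness = vertical thickness × cos δ = 55 × cos 39.87° = 42.22 m.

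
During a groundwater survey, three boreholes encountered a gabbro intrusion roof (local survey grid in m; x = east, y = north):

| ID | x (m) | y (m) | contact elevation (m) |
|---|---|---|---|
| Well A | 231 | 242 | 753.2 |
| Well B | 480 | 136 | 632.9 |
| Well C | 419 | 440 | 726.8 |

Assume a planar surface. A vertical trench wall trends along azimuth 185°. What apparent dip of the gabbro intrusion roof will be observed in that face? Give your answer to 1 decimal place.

11.2°

Two edge vectors: Well A→Well B = (249, -106, -120.3), Well A→Well C = (188, 198, -26.4).
Normal n = (Well A→Well B) × (Well A→Well C) = (26617.8, -16042.8, 69230).
So ∂z/∂x = −n_x/n_z = −0.38448 and ∂z/∂y = −n_y/n_z = 0.23173.
Unit vector along 185° is (sin 185°, cos 185°) = (-0.0872, -0.9962).
Slope in that direction = a·(-0.0872) + b·(-0.9962) = −0.19734.
Apparent dip = arctan|0.19734| = 11.2° (true dip is 24.2°, so apparent ≤ true as expected).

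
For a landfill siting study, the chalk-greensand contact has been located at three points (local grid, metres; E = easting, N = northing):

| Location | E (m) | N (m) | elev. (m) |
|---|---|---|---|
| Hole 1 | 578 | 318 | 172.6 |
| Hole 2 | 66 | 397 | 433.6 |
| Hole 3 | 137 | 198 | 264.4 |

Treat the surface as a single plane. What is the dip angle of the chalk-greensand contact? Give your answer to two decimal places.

Two edge vectors: Hole 1→Hole 2 = (-512, 79, 261), Hole 1→Hole 3 = (-441, -120, 91.8).
Normal n = (Hole 1→Hole 2) × (Hole 1→Hole 3) = (38572.2, -68099.4, 96279).
So ∂z/∂E = −n_x/n_z = −0.40063 and ∂z/∂N = −n_y/n_z = 0.70731.
Gradient magnitude |∇z| = √(a² + b²) = √(0.16050 + 0.50029) = 0.81289.
True dip = arctan(0.81289) = 39.11°, dipping toward SSE (azimuth ≈ 150°).

39.11°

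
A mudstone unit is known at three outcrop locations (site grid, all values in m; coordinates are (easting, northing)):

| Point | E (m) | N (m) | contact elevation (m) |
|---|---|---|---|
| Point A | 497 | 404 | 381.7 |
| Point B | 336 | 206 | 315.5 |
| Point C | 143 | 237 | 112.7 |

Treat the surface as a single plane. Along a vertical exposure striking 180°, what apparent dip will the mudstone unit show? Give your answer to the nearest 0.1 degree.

24.7°

Let the plane be z = a·E + b·N + c.
Point B−Point A: −161a − 198b = −66.2;  Point C−Point A: −354a − 167b = −269.
Solving gives a = 0.97689, b = −0.46000.
Unit vector along 180° is (sin 180°, cos 180°) = (0.0000, -1.0000).
Slope in that direction = a·(0.0000) + b·(-1.0000) = 0.46000.
Apparent dip = arctan|0.46000| = 24.7° (true dip is 47.2°, so apparent ≤ true as expected).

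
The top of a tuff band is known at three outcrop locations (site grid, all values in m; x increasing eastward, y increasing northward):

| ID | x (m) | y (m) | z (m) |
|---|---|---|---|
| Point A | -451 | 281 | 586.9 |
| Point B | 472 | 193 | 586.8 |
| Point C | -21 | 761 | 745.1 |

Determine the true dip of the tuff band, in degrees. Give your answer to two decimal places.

16.97°

Two edge vectors: Point A→Point B = (923, -88, -0.1), Point A→Point C = (430, 480, 158.2).
Normal n = (Point A→Point B) × (Point A→Point C) = (-13873.6, -146061.6, 480880).
So ∂z/∂x = −n_x/n_z = 0.02885 and ∂z/∂y = −n_y/n_z = 0.30374.
Gradient magnitude |∇z| = √(a² + b²) = √(0.00083 + 0.09226) = 0.30511.
True dip = arctan(0.30511) = 16.97°, dipping toward S (azimuth ≈ 185°).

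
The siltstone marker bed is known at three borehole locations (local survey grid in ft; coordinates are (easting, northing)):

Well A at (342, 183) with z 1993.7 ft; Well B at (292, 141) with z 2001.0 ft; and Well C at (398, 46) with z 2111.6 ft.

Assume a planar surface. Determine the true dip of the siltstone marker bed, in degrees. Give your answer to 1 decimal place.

Let the plane be z = a·E + b·N + c.
Well B−Well A: −50a − 42b = 7.3;  Well C−Well A: 56a − 137b = 117.9.
Solving gives a = 0.42944, b = −0.68505.
Gradient magnitude |∇z| = √(a² + b²) = √(0.18442 + 0.46929) = 0.80852.
True dip = arctan(0.80852) = 39.0°, dipping toward NNW (azimuth ≈ 328°).

39.0°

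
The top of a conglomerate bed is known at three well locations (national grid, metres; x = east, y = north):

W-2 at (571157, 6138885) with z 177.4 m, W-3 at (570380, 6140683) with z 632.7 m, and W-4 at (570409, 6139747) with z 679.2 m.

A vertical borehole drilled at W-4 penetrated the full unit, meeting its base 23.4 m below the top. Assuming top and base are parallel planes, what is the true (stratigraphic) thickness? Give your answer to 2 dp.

Two edge vectors: W-2→W-3 = (-777, 1798, 455.3), W-2→W-4 = (-748, 862, 501.8).
Normal n = (W-2→W-3) × (W-2→W-4) = (509767.8, 49334.2, 675130).
So ∂z/∂x = −n_x/n_z = −0.75507 and ∂z/∂y = −n_y/n_z = −0.07307.
|∇z| = √(a²+b²) = 0.75859, so dip δ = arctan(0.75859) = 37.18°.
True thickness = vertical thickness × cos δ = 23.4 × cos 37.18° = 18.64 m.

18.64 m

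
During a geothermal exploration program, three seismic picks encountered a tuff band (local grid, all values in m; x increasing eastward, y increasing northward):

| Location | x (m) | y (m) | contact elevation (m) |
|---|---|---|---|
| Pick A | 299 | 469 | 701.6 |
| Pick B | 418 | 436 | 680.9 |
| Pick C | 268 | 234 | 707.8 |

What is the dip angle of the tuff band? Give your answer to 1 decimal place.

Let the plane be z = a·x + b·y + c.
Pick B−Pick A: 119a − 33b = −20.7;  Pick C−Pick A: −31a − 235b = 6.2.
Solving gives a = −0.17487, b = −0.00332.
Gradient magnitude |∇z| = √(a² + b²) = √(0.03058 + 0.00001) = 0.17490.
True dip = arctan(0.17490) = 9.9°, dipping toward E (azimuth ≈ 089°).

9.9°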